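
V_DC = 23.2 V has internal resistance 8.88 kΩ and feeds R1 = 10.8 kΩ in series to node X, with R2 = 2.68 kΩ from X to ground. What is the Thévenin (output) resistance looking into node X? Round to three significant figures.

R1' = 8.88 + 10.8 = 19.68 kΩ (source resistance + R1).
With V_DC suppressed (replaced by a short), R_th = R1' ‖ R2 = (19.68 × 2.68)/(19.68 + 2.68) = 2.359 kΩ.

R_th ≈ 2.36 kΩ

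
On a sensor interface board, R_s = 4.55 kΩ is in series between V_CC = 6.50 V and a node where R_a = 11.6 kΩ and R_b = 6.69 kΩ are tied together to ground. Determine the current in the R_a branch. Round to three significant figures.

Combine the parallel branches: R_p = (1/11.6 + 1/6.69)⁻¹ = 4.243 kΩ.
V_A = 6.50 × 4.243/8.793 = 3.137 V.
I(R_a) = V_A / R_a = 3.137/11.6 = 0.2704 mA.
(Check via current divider: I_total = 0.7392 mA; share G_k/ΣG = 0.3658 → same result.)

I ≈ 0.270 mA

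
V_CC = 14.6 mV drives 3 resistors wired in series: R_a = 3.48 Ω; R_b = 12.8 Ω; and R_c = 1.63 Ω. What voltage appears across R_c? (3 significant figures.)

Series total: ΣR = 3.48 + 12.8 + 1.63 = 17.91 Ω.
Voltage divider: V = V_CC · (1.630 / 17.91) = 14.6 × 0.09101 = 1.329 mV.

V ≈ 1.33 mV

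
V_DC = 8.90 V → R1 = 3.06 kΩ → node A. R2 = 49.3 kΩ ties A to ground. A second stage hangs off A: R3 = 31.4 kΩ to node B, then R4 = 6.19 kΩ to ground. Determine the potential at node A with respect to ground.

V_A ≈ 7.78 V

The second stage (R3 + R4 = 37.59 kΩ) loads node A in parallel with R2.
R2 ‖ (R3+R4) = 21.33 kΩ.
So V_A = 8.90 × 0.8745 = 7.783 V.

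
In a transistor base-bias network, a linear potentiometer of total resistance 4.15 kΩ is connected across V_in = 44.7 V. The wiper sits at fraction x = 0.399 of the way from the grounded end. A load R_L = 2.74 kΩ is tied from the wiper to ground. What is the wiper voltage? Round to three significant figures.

V_out ≈ 13.1 V

The pot divides into 2.494 kΩ above the wiper and 1.656 kΩ below.
Lower segment in parallel with the load: 1.656 ‖ 2.74 = 1.032 kΩ.
V_out = 44.7 × 1.032/(2.494 + 1.032) = 13.08 V.
(Unloaded: V_out = x·V_in = 17.8 V.)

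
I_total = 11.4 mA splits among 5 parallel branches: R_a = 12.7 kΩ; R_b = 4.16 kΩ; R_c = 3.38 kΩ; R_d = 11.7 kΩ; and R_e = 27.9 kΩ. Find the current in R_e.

Total conductance ΣG = 1/12.7 + 1/4.16 + 1/3.38 + 1/11.7 + 1/27.9 = 0.7363 (units of 1/kΩ).
Current divider: I(R_e) = I_total · G_k/ΣG = 11.4 × (0.03584/0.7363) = 11.4 × 0.04868 = 0.5549 mA.

I ≈ 0.555 mA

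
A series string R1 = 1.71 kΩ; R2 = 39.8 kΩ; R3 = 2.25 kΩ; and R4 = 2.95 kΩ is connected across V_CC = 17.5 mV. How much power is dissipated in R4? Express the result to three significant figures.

The common current is I = 17.5/46.71 = 0.3747 µA.
V(R4) = I·R = 1.105 mV; P = V·I = 1.105 × 0.3747 = 0.4141 nW.

P ≈ 0.414 nW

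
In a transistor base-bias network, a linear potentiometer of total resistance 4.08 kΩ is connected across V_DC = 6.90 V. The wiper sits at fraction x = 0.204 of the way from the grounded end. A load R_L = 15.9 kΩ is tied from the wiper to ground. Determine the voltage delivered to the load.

Lower segment x·R_p = 0.8323 kΩ; upper segment (1−x)·R_p = 3.248 kΩ.
R_L loads the lower segment: effective lower R = 0.7909 kΩ.
Then V_out = V_DC · 0.7909/(3.248 + 0.7909) = 1.351 V.

V_out ≈ 1.35 V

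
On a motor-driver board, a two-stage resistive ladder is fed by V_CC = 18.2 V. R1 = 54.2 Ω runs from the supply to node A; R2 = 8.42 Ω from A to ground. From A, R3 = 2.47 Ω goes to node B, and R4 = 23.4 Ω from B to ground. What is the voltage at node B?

V_B ≈ 1.73 V

Looking into the second stage from A: R3 + R4 = 25.87 Ω appears in parallel with R2.
R2 ‖ (R3+R4) = 6.352 Ω.
First divider: V_A = V_CC · 6.352/(54.2 + 6.352) = 1.909 V.
V_B = V_A × 0.9045 = 1.727 V.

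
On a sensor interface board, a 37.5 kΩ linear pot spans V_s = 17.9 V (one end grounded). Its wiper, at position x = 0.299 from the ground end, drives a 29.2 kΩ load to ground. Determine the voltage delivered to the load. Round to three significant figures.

The pot divides into 26.29 kΩ above the wiper and 11.21 kΩ below.
R_L loads the lower segment: effective lower R = 8.102 kΩ.
V_out = 17.9 × 8.102/(26.29 + 8.102) = 4.217 V.

V_out ≈ 4.22 V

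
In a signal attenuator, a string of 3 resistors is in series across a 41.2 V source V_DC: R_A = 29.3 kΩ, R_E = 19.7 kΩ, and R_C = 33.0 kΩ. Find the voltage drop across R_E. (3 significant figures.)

Series total: ΣR = 29.3 + 19.7 + 33.0 = 82.00 kΩ.
Voltage divider: V = V_DC · (19.70 / 82.00) = 41.2 × 0.2402 = 9.898 V.

V ≈ 9.90 V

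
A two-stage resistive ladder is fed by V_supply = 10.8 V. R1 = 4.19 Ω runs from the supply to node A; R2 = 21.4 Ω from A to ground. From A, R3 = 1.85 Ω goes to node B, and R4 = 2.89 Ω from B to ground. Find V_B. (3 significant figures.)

V_B ≈ 3.17 V

The second stage (R3 + R4 = 4.740 Ω) loads node A in parallel with R2.
R2 ‖ (R3+R4) = 3.880 Ω.
First divider: V_A = V_supply · 3.880/(4.19 + 3.880) = 5.193 V.
Then the unloaded second divider: V_B = V_A × R4/(R3+R4) = 5.193 × 0.6097 = 3.166 V.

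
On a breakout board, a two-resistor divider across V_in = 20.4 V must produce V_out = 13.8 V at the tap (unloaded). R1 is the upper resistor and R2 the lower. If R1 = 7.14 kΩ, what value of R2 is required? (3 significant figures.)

V_out/V_in = R2/(R1+R2) = 0.6765.
So R2 = R1 · V_out/(V_in − V_out) = 7.14 × 13.8/(20.4 − 13.8) = 7.14 × 2.091 = 14.93 kΩ.

R2 ≈ 14.9 kΩ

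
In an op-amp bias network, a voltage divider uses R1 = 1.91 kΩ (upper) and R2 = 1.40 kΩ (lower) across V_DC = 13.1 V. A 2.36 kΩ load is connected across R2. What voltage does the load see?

R2 ‖ R_L = (1.40 × 2.36)/(1.40 + 2.36) = 0.8787 kΩ.
Then V_out = V_DC · R2'/(R1 + R2') = 13.1 × 0.8787/2.789 = 4.128 V.

V_out ≈ 4.13 V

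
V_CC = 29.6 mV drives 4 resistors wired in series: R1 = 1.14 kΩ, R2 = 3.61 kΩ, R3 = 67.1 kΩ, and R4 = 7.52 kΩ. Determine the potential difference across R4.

Series total: ΣR = 1.14 + 3.61 + 67.1 + 7.52 = 79.37 kΩ.
By the voltage-divider rule, V = 29.6 × 7.520/79.37 = 2.804 mV.

V ≈ 2.80 mV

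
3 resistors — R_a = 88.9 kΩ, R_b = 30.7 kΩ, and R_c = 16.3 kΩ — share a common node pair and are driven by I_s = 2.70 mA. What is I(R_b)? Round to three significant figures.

Conductances: ΣG = 1/88.9 + 1/30.7 + 1/16.3 = 0.1052 (1/kΩ).
By the current-divider rule, I = I_s · G_k/ΣG = 2.70 × 0.3097 = 0.8362 mA.

I ≈ 0.836 mA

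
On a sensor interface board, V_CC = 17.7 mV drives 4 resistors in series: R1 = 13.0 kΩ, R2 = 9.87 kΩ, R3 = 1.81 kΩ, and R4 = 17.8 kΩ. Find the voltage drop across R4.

Total series resistance ΣR = 13.0 + 9.87 + 1.81 + 17.8 = 42.48 kΩ.
Voltage divider: V = V_CC · (17.80 / 42.48) = 17.7 × 0.4190 = 7.417 mV.

V ≈ 7.42 mV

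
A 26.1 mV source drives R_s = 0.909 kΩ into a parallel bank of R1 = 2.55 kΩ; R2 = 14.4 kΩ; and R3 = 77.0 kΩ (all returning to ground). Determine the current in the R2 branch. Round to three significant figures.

I ≈ 1.27 µA

Equivalent of the parallel group: R_p = 2.107 kΩ.
Node voltage V_A = V_CC · R_p/(R_s + R_p) = 26.1 × 0.6986 = 18.23 mV.
I(R2) = V_A / R2 = 18.23/14.4 = 1.266 µA.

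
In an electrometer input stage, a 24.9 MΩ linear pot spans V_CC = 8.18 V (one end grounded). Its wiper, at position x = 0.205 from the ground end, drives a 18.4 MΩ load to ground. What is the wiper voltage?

The pot divides into 19.80 MΩ above the wiper and 5.104 MΩ below.
(x·R_p) ‖ R_L = 3.996 MΩ.
Loaded-divider output: V_out = 8.18 × 0.1680 = 1.374 V.

V_out ≈ 1.37 V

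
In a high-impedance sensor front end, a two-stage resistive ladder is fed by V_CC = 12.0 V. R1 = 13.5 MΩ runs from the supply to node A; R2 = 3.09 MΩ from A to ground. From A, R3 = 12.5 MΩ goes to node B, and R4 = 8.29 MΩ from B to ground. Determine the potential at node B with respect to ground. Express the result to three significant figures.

The second stage (R3 + R4 = 20.79 MΩ) loads node A in parallel with R2.
R2 ‖ (R3+R4) = 2.690 MΩ.
V_A = 12.0 × 2.690/(13.5 + 2.690) = 1.994 V.
Then the unloaded second divider: V_B = V_A × R4/(R3+R4) = 1.994 × 0.3987 = 0.7951 V.

V_B ≈ 0.795 V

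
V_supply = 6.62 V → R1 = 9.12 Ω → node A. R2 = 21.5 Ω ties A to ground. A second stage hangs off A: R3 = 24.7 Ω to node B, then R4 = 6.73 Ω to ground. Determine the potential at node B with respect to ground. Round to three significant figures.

V_B ≈ 0.827 V

Looking into the second stage from A: R3 + R4 = 31.43 Ω appears in parallel with R2.
Effective lower resistance at A: R2 ‖ 31.43 = 12.77 Ω.
V_A = 6.62 × 12.77/(9.12 + 12.77) = 3.862 V.
V_B = V_A × 0.2141 = 0.8269 V.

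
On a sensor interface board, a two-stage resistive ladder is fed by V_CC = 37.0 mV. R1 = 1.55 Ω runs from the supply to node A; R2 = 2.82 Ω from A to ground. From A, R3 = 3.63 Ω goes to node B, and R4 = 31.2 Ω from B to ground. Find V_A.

Looking into the second stage from A: R3 + R4 = 34.83 Ω appears in parallel with R2.
R2 ‖ (R3+R4) = 2.609 Ω.
V_A = 37.0 × 2.609/(1.55 + 2.609) = 23.21 mV.

V_A ≈ 23.2 mV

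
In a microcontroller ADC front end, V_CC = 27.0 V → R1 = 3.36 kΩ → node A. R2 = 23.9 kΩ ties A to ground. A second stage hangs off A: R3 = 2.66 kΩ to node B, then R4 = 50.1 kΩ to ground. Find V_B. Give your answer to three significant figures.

Looking into the second stage from A: R3 + R4 = 52.76 kΩ appears in parallel with R2.
Effective lower resistance at A: R2 ‖ 52.76 = 16.45 kΩ.
First divider: V_A = V_CC · 16.45/(3.36 + 16.45) = 22.42 V.
V_B = V_A × 0.9496 = 21.29 V.

V_B ≈ 21.3 V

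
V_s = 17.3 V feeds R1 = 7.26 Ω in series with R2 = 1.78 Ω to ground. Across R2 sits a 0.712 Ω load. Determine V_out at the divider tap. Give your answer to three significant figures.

V_out ≈ 1.13 V

The load sits in parallel with R2, giving an effective lower resistance R2' = R2·R_L/(R2+R_L) = 0.5086 Ω.
Voltage divider with the loaded lower leg: V_out = 17.3 × 0.5086/(7.26 + 0.5086) = 17.3 × 0.06547 = 1.133 V.
(Unloaded it would be 3.41 V; the load pulls it down.)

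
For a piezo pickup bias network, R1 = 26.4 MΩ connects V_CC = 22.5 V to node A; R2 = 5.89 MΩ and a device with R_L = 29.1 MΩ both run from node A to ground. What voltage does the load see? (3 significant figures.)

The load sits in parallel with R2, giving an effective lower resistance R2' = R2·R_L/(R2+R_L) = 4.899 MΩ.
Now apply the divider: V_out = 22.5 × 0.1565 = 3.521 V.

V_out ≈ 3.52 V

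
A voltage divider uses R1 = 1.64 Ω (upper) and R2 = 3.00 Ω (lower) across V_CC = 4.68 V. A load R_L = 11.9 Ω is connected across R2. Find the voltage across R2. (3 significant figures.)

V_out ≈ 2.78 V

R2 ‖ R_L = (3.00 × 11.9)/(3.00 + 11.9) = 2.396 Ω.
Then V_out = V_CC · R2'/(R1 + R2') = 4.68 × 2.396/4.036 = 2.778 V.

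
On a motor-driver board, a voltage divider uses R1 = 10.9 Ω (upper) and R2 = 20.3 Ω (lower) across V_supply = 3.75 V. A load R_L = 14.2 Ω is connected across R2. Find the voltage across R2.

V_out ≈ 1.63 V

First combine the lower leg with the load: R2 ‖ R_L = 8.355 Ω.
Then V_out = V_supply · R2'/(R1 + R2') = 3.75 × 8.355/19.26 = 1.627 V.
(Unloaded it would be 2.44 V; the load pulls it down.)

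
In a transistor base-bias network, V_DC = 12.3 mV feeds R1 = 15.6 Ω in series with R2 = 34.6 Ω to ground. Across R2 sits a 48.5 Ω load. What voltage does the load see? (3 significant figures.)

V_out ≈ 6.94 mV

R2 ‖ R_L = (34.6 × 48.5)/(34.6 + 48.5) = 20.19 Ω.
Voltage divider with the loaded lower leg: V_out = 12.3 × 20.19/(15.6 + 20.19) = 12.3 × 0.5642 = 6.939 mV.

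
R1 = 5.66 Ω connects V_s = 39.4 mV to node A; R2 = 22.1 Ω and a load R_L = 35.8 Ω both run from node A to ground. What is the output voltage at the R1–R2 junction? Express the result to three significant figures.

First combine the lower leg with the load: R2 ‖ R_L = 13.66 Ω.
Voltage divider with the loaded lower leg: V_out = 39.4 × 13.66/(5.66 + 13.66) = 39.4 × 0.7071 = 27.86 mV.

V_out ≈ 27.9 mV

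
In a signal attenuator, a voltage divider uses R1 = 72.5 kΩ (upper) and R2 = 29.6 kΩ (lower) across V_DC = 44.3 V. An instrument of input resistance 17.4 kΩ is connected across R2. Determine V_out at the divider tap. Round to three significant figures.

V_out ≈ 5.82 V

R2 ‖ R_L = (29.6 × 17.4)/(29.6 + 17.4) = 10.96 kΩ.
Voltage divider with the loaded lower leg: V_out = 44.3 × 10.96/(72.5 + 10.96) = 44.3 × 0.1313 = 5.817 V.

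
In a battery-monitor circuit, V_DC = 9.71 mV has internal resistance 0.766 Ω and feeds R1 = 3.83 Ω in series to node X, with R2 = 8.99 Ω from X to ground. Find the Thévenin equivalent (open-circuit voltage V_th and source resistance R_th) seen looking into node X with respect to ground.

R1' = 0.766 + 3.83 = 4.596 Ω (source resistance + R1).
Open-circuit (no load on X): V_th = V_DC · R2/(R1' + R2) = 9.71 × 8.99/(4.596 + 8.99) = 6.425 mV.
Zeroing V_DC shorts the top of R1' to ground, so R_th = R1' ‖ R2 = 3.041 Ω.

V_th ≈ 6.43 mV, R_th ≈ 3.04 Ω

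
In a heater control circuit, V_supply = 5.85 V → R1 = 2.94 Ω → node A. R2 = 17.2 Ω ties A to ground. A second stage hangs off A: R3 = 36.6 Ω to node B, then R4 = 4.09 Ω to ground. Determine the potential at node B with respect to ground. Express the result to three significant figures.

V_B ≈ 0.473 V

The second stage (R3 + R4 = 40.69 Ω) loads node A in parallel with R2.
R2 ‖ (R3+R4) = 12.09 Ω.
V_A = 5.85 × 12.09/(2.94 + 12.09) = 4.706 V.
V_B = V_A × 0.1005 = 0.4730 V.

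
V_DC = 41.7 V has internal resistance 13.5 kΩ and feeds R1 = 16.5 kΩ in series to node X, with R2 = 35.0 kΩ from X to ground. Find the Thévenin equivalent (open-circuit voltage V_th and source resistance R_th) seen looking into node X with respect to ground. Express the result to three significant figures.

V_th ≈ 22.5 V, R_th ≈ 16.2 kΩ

R1' = 13.5 + 16.5 = 30.00 kΩ (source resistance + R1).
With X open, the divider is unloaded: V_th = 41.7 × 35.0/65.00 = 22.45 V.
Zeroing V_DC shorts the top of R1' to ground, so R_th = R1' ‖ R2 = 16.15 kΩ.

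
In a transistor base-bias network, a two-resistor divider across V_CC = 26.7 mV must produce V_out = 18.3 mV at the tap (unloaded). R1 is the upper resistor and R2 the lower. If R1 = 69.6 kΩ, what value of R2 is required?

R2 ≈ 152 kΩ

V_out/V_CC = R2/(R1+R2) = 0.6854.
So R2 = R1 · V_out/(V_CC − V_out) = 69.6 × 18.3/(26.7 − 18.3) = 69.6 × 2.179 = 151.6 kΩ.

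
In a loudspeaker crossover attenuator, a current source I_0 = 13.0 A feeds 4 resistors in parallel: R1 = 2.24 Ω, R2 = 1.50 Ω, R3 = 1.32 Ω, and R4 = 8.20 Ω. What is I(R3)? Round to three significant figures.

Conductances: ΣG = 1/2.24 + 1/1.50 + 1/1.32 + 1/8.20 = 1.993 (1/Ω).
R3 takes the fraction G_k/ΣG = 0.7576/1.993 = 0.3802, so I = 13.0 × 0.3802 = 4.942 A.

I ≈ 4.94 A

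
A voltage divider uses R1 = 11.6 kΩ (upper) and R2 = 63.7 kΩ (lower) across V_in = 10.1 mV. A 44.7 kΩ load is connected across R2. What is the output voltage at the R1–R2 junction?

The load sits in parallel with R2, giving an effective lower resistance R2' = R2·R_L/(R2+R_L) = 26.27 kΩ.
Voltage divider with the loaded lower leg: V_out = 10.1 × 26.27/(11.6 + 26.27) = 10.1 × 0.6937 = 7.006 mV.
(Unloaded it would be 8.54 mV; the load pulls it down.)

V_out ≈ 7.01 mV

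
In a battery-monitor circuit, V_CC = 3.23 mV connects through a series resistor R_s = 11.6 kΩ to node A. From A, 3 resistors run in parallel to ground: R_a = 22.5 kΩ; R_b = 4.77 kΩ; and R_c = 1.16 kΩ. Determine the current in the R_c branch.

Equivalent of the parallel group: R_p = 0.8959 kΩ.
V_A by voltage divider: V_A = 3.23 × 0.8959/(11.6 + 0.8959) = 0.2316 mV.
I(R_c) = V_A / R_c = 0.2316/1.16 = 0.1996 µA.
(Equivalently: I_total = 0.2585 µA, then current-divider fraction G_k/ΣG = 0.7724.)

I ≈ 0.200 µA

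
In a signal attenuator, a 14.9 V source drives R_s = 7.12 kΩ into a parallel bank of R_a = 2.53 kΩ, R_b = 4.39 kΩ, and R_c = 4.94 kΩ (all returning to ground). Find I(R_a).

I ≈ 0.856 mA

Combine the parallel branches: R_p = (1/2.53 + 1/4.39 + 1/4.94)⁻¹ = 1.211 kΩ.
V_A by voltage divider: V_A = 14.9 × 1.211/(7.12 + 1.211) = 2.167 V.
I(R_a) = V_A / R_a = 2.167/2.53 = 0.8563 mA.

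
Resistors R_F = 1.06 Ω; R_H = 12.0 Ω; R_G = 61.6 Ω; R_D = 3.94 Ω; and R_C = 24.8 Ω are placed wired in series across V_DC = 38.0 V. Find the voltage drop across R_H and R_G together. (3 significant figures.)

V ≈ 27.0 V

Total series resistance ΣR = 1.06 + 12.0 + 61.6 + 3.94 + 24.8 = 103.4 Ω.
R_{R_H..R_G} = 12.0 + 61.6 = 73.60 Ω.
Voltage divider: V = V_DC · (73.60 / 103.4) = 38.0 × 0.7118 = 27.05 V.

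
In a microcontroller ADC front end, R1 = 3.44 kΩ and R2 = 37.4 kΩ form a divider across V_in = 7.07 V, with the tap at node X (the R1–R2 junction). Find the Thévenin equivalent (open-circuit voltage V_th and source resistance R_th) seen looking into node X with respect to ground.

V_th ≈ 6.47 V, R_th ≈ 3.15 kΩ

Open-circuit (no load on X): V_th = V_in · R2/(R1 + R2) = 7.07 × 37.4/(3.440 + 37.4) = 6.474 V.
Zeroing V_in shorts the top of R1 to ground, so R_th = R1 ‖ R2 = 3.150 kΩ.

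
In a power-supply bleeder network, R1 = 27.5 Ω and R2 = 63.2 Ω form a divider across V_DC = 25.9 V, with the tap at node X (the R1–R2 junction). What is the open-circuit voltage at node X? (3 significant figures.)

V_th ≈ 18.0 V

Open-circuit (no load on X): V_th = V_DC · R2/(R1 + R2) = 25.9 × 63.2/(27.50 + 63.2) = 18.05 V.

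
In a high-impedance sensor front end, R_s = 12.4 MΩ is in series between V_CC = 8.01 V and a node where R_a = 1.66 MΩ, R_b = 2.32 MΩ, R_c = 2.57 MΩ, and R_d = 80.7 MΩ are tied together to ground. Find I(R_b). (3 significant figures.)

Combine the parallel branches: R_p = (1/1.66 + 1/2.32 + 1/2.57 + 1/80.7)⁻¹ = 0.6969 MΩ.
Node voltage V_A = V_CC · R_p/(R_s + R_p) = 8.01 × 0.05321 = 0.4262 V.
I(R_b) = V_A / R_b = 0.4262/2.32 = 0.1837 µA.

I ≈ 0.184 µA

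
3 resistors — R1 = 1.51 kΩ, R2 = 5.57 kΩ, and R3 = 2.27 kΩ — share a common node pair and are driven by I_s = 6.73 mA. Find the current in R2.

Total conductance ΣG = 1/1.51 + 1/5.57 + 1/2.27 = 1.282 (units of 1/kΩ).
R2 takes the fraction G_k/ΣG = 0.1795/1.282 = 0.1400, so I = 6.73 × 0.1400 = 0.9422 mA.

I ≈ 0.942 mA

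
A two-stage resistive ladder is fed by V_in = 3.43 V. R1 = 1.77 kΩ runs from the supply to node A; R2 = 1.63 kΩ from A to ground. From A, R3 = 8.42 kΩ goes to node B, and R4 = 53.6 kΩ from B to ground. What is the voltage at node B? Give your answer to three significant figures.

The second stage (R3 + R4 = 62.02 kΩ) loads node A in parallel with R2.
R2 ‖ (R3+R4) = 1.588 kΩ.
V_A = 3.43 × 1.588/(1.77 + 1.588) = 1.622 V.
Stage 2 is unloaded, so V_B = V_A · R4/(R3+R4) = 1.622 × 53.6/62.02 = 1.402 V.

V_B ≈ 1.40 V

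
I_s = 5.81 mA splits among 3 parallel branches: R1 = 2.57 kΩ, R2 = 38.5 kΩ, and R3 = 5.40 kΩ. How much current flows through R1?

I ≈ 3.77 mA

Total conductance ΣG = 1/2.57 + 1/38.5 + 1/5.40 = 0.6003 (units of 1/kΩ).
R1 takes the fraction G_k/ΣG = 0.3891/0.6003 = 0.6482, so I = 5.81 × 0.6482 = 3.766 mA.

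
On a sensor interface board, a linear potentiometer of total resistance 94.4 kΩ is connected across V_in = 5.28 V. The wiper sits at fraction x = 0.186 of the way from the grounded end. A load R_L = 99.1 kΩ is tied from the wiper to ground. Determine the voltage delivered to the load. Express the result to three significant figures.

V_out ≈ 0.858 V

The pot divides into 76.84 kΩ above the wiper and 17.56 kΩ below.
(x·R_p) ‖ R_L = 14.92 kΩ.
Then V_out = V_in · 14.92/(76.84 + 14.92) = 0.8583 V.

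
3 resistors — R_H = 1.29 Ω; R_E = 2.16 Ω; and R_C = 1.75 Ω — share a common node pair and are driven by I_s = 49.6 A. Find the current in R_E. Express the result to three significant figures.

ΣG = 1/1.29 + 1/2.16 + 1/1.75 = 1.810.
Current divider: I(R_E) = I_s · G_k/ΣG = 49.6 × (0.4630/1.810) = 49.6 × 0.2558 = 12.69 A.

I ≈ 12.7 A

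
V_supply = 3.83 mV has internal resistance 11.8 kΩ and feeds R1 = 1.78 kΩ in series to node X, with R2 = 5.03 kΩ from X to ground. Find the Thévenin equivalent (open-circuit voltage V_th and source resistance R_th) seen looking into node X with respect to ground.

R1' = 11.8 + 1.78 = 13.58 kΩ (source resistance + R1).
V_th is the unloaded tap voltage: V_supply · R2/(R1'+R2) = 3.83 × 0.2703 = 1.035 mV.
Zeroing V_supply shorts the top of R1' to ground, so R_th = R1' ‖ R2 = 3.670 kΩ.

V_th ≈ 1.04 mV, R_th ≈ 3.67 kΩ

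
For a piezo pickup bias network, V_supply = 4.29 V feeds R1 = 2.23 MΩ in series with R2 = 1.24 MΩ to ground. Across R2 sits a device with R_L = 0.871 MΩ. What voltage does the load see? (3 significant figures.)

V_out ≈ 0.801 V

The load sits in parallel with R2, giving an effective lower resistance R2' = R2·R_L/(R2+R_L) = 0.5116 MΩ.
Then V_out = V_supply · R2'/(R1 + R2') = 4.29 × 0.5116/2.742 = 0.8006 V.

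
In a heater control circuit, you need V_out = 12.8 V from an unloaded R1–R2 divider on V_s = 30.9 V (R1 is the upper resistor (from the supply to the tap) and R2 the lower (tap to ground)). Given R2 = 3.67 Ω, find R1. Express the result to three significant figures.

V_out/V_s = R2/(R1+R2) = 0.4142.
So R1 = R2 · (V_s/V_out − 1) = 3.67 × (30.9/12.8 − 1) = 3.67 × 1.414 = 5.190 Ω.

R1 ≈ 5.19 Ω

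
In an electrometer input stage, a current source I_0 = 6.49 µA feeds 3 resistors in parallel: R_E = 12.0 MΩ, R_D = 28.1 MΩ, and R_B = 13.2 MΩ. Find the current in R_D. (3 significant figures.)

I ≈ 1.19 µA

Total conductance ΣG = 1/12.0 + 1/28.1 + 1/13.2 = 0.1947 (units of 1/MΩ).
R_D takes the fraction G_k/ΣG = 0.03559/0.1947 = 0.1828, so I = 6.49 × 0.1828 = 1.186 µA.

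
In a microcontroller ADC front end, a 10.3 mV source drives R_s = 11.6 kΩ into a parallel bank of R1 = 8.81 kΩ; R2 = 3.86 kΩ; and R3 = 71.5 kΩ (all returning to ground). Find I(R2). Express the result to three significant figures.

Equivalent of the parallel group: R_p = 2.587 kΩ.
V_A = 10.3 × 2.587/14.19 = 1.878 mV.
I(R2) = V_A / R2 = 1.878/3.86 = 0.4866 µA.

I ≈ 0.487 µA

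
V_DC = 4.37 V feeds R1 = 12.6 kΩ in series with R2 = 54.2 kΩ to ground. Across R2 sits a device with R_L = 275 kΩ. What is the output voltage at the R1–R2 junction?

First combine the lower leg with the load: R2 ‖ R_L = 45.28 kΩ.
Now apply the divider: V_out = 4.37 × 0.7823 = 3.419 V.
(Unloaded it would be 3.55 V; the load pulls it down.)

V_out ≈ 3.42 V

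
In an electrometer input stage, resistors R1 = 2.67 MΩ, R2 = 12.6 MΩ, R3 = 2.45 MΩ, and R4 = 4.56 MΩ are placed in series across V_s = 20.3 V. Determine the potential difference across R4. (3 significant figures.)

V ≈ 4.15 V

Total series resistance ΣR = 2.67 + 12.6 + 2.45 + 4.56 = 22.28 MΩ.
V = V_s · R/ΣR = 20.3 × 0.2047 = 4.155 V.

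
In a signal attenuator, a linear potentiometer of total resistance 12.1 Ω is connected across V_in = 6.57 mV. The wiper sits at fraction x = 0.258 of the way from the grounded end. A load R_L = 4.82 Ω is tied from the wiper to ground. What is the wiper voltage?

The pot divides into 8.978 Ω above the wiper and 3.122 Ω below.
(x·R_p) ‖ R_L = 1.895 Ω.
Loaded-divider output: V_out = 6.57 × 0.1743 = 1.145 mV.

V_out ≈ 1.14 mV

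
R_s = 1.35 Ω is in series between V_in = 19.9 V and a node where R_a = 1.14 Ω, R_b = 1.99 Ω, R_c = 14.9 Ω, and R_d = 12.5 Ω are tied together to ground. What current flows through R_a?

Equivalent of the parallel group: R_p = 0.6550 Ω.
V_A = 19.9 × 0.6550/2.005 = 6.501 V.
I(R_a) = V_A / R_a = 6.501/1.14 = 5.702 A.
(Equivalently: I_total = 9.925 A, then current-divider fraction G_k/ΣG = 0.5745.)

I ≈ 5.70 A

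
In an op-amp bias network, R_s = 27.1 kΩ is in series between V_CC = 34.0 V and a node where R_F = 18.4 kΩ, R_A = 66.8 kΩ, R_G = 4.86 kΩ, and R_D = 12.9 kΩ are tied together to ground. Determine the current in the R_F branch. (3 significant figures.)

I ≈ 0.175 mA

Combine the parallel branches: R_p = (1/18.4 + 1/66.8 + 1/4.86 + 1/12.9)⁻¹ = 2.836 kΩ.
Node voltage V_A = V_CC · R_p/(R_s + R_p) = 34.0 × 0.09474 = 3.221 V.
I(R_F) = V_A / R_F = 3.221/18.4 = 0.1751 mA.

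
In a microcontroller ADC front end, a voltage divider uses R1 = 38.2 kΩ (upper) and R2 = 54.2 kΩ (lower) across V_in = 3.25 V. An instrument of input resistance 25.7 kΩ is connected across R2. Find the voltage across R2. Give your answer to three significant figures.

The load sits in parallel with R2, giving an effective lower resistance R2' = R2·R_L/(R2+R_L) = 17.43 kΩ.
Now apply the divider: V_out = 3.25 × 0.3134 = 1.018 V.

V_out ≈ 1.02 V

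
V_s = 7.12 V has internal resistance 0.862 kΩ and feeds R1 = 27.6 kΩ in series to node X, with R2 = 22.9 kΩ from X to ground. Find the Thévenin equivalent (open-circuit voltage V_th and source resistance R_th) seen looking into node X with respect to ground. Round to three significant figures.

R1' = 0.862 + 27.6 = 28.46 kΩ (source resistance + R1).
V_th is the unloaded tap voltage: V_s · R2/(R1'+R2) = 7.12 × 0.4459 = 3.174 V.
With V_s suppressed (replaced by a short), R_th = R1' ‖ R2 = (28.46 × 22.9)/(28.46 + 22.9) = 12.69 kΩ.

V_th ≈ 3.17 V, R_th ≈ 12.7 kΩ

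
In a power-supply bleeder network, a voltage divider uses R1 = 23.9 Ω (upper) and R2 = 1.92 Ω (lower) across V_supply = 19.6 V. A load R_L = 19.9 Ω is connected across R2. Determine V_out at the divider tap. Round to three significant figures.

First combine the lower leg with the load: R2 ‖ R_L = 1.751 Ω.
Now apply the divider: V_out = 19.6 × 0.06826 = 1.338 V.
(Unloaded it would be 1.46 V; the load pulls it down.)

V_out ≈ 1.34 V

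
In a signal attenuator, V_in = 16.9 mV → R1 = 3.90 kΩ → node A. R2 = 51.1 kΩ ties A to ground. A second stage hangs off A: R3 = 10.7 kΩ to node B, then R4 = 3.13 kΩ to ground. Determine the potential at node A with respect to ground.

Looking into the second stage from A: R3 + R4 = 13.83 kΩ appears in parallel with R2.
R2 ‖ (R3+R4) = 10.88 kΩ.
So V_A = 16.9 × 0.7362 = 12.44 mV.

V_A ≈ 12.4 mV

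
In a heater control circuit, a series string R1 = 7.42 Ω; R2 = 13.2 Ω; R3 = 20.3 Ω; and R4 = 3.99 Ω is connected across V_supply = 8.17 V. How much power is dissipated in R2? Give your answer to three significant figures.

Series current I = V_supply/ΣR = 8.17/44.91 = 0.1819 A.
P(R2) = I²·R2 = (0.1819)² × 13.2 = 0.4368 W.

P ≈ 0.437 W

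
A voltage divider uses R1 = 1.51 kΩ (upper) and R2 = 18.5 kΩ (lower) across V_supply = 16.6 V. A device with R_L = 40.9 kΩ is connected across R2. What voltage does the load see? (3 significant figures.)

R2 ‖ R_L = (18.5 × 40.9)/(18.5 + 40.9) = 12.74 kΩ.
Then V_out = V_supply · R2'/(R1 + R2') = 16.6 × 12.74/14.25 = 14.84 V.
(Unloaded it would be 15.3 V; the load pulls it down.)

V_out ≈ 14.8 V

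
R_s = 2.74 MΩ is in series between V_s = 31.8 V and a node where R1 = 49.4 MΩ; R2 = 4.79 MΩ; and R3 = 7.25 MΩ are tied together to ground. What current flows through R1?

Equivalent of the parallel group: R_p = 2.725 MΩ.
V_A by voltage divider: V_A = 31.8 × 2.725/(2.74 + 2.725) = 15.86 V.
Branch current I = V_A/R1 = 15.86/49.4 = 0.3210 µA.

I ≈ 0.321 µA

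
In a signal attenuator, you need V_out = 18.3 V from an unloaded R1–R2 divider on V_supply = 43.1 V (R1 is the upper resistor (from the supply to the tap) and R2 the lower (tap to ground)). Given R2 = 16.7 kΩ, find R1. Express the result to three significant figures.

Required fraction k = V_out/V_supply = 0.4246.
Rearranging, R1 = R2·(1−k)/k = 16.7 × 1.355 = 22.63 kΩ.

R1 ≈ 22.6 kΩ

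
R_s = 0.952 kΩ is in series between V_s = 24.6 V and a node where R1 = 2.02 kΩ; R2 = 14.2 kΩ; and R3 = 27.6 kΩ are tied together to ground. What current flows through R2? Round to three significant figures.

Equivalent of the parallel group: R_p = 1.662 kΩ.
Node voltage V_A = V_s · R_p/(R_s + R_p) = 24.6 × 0.6358 = 15.64 V.
I(R2) = V_A / R2 = 15.64/14.2 = 1.101 mA.

I ≈ 1.10 mA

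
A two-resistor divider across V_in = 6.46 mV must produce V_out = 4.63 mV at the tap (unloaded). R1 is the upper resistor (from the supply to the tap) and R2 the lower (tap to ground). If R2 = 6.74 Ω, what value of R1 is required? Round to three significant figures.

R1 ≈ 2.66 Ω

Required fraction k = V_out/V_in = 0.7167.
R1 = R2·(1/k − 1) = 6.74 × 0.3952 = 2.664 Ω.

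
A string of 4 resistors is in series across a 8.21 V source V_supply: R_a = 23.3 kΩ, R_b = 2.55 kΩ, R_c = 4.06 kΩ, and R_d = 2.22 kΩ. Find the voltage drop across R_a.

ΣR = 23.3 + 2.55 + 4.06 + 2.22 = 32.13 kΩ.
By the voltage-divider rule, V = 8.21 × 23.30/32.13 = 5.954 V.

V ≈ 5.95 V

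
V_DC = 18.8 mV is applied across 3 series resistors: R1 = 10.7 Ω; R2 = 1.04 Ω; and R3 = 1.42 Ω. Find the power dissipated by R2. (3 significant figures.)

ΣR = 13.16 Ω → I = 18.8/13.16 = 1.429 mA.
P = I²R = 2.041 × 1.04 = 2.122 µW.

P ≈ 2.12 µW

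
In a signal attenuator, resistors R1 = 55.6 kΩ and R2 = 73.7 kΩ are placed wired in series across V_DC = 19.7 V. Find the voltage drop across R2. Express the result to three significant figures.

Series total: ΣR = 55.6 + 73.7 = 129.3 kΩ.
Voltage divider: V = V_DC · (73.70 / 129.3) = 19.7 × 0.5700 = 11.23 V.

V ≈ 11.2 V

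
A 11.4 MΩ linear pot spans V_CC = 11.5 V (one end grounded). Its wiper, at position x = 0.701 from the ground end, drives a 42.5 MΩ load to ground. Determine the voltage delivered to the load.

V_out ≈ 7.63 V

Lower segment x·R_p = 7.991 MΩ; upper segment (1−x)·R_p = 3.409 MΩ.
(x·R_p) ‖ R_L = 6.727 MΩ.
V_out = 11.5 × 6.727/(3.409 + 6.727) = 7.632 V.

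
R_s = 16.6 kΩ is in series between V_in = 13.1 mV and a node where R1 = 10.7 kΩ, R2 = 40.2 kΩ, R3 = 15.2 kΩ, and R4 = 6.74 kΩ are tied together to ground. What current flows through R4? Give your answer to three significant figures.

I ≈ 0.298 µA

Parallel bank: R_p = 1/(1/10.7 + 1/40.2 + 1/15.2 + 1/6.74) = 3.008 kΩ.
Node voltage V_A = V_in · R_p/(R_s + R_p) = 13.1 × 0.1534 = 2.009 mV.
Branch current I = V_A/R4 = 2.009/6.74 = 0.2981 µA.
(Equivalently: I_total = 0.6681 µA, then current-divider fraction G_k/ΣG = 0.4462.)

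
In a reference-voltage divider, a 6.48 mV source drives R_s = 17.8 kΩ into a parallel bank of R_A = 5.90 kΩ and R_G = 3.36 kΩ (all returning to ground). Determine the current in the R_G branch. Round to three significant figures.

Equivalent of the parallel group: R_p = 2.141 kΩ.
V_A = 6.48 × 2.141/19.94 = 0.6957 mV.
I(R_G) = V_A / R_G = 0.6957/3.36 = 0.2070 µA.
(Equivalently: I_total = 0.3250 µA, then current-divider fraction G_k/ΣG = 0.6371.)

I ≈ 0.207 µA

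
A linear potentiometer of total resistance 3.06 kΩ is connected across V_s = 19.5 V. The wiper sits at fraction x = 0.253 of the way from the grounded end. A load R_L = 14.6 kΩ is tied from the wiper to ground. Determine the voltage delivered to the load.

Lower segment x·R_p = 0.7742 kΩ; upper segment (1−x)·R_p = 2.286 kΩ.
Lower segment in parallel with the load: 0.7742 ‖ 14.6 = 0.7352 kΩ.
Then V_out = V_s · 0.7352/(2.286 + 0.7352) = 4.746 V.

V_out ≈ 4.75 V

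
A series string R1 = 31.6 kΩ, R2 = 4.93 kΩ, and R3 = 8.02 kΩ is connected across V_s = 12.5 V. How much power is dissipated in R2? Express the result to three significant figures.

P ≈ 0.388 mW

Series current I = V_s/ΣR = 12.5/44.55 = 0.2806 mA.
P = I²R = 0.07873 × 4.93 = 0.3881 mW.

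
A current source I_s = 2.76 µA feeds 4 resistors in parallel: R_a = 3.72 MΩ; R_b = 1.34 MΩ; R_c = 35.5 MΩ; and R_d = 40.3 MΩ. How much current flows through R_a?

I ≈ 0.695 µA

ΣG = 1/3.72 + 1/1.34 + 1/35.5 + 1/40.3 = 1.068.
R_a takes the fraction G_k/ΣG = 0.2688/1.068 = 0.2517, so I = 2.76 × 0.2517 = 0.6947 µA.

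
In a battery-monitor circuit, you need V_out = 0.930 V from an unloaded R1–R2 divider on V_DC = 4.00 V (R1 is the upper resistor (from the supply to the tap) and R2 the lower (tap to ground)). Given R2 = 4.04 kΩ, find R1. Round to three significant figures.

The divider ratio is R2/(R1+R2) = 0.930/4.00 = 0.2325.
R1 = R2·(1/k − 1) = 4.04 × 3.301 = 13.34 kΩ.

R1 ≈ 13.3 kΩ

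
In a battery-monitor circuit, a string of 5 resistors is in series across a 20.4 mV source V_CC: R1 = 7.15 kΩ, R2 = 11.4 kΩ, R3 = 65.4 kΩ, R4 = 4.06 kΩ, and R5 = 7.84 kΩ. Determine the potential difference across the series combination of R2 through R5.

Series total: ΣR = 7.15 + 11.4 + 65.4 + 4.06 + 7.84 = 95.85 kΩ.
R_{R2..R5} = 11.4 + 65.4 + 4.06 + 7.84 = 88.70 kΩ.
By the voltage-divider rule, V = 20.4 × 88.70/95.85 = 18.88 mV.

V ≈ 18.9 mV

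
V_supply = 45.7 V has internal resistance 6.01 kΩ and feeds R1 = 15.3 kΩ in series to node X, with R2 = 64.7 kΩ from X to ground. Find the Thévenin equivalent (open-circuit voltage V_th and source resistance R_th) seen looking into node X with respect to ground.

V_th ≈ 34.4 V, R_th ≈ 16.0 kΩ

R1' = 6.01 + 15.3 = 21.31 kΩ (source resistance + R1).
Open-circuit (no load on X): V_th = V_supply · R2/(R1' + R2) = 45.7 × 64.7/(21.31 + 64.7) = 34.38 V.
Zeroing V_supply shorts the top of R1' to ground, so R_th = R1' ‖ R2 = 16.03 kΩ.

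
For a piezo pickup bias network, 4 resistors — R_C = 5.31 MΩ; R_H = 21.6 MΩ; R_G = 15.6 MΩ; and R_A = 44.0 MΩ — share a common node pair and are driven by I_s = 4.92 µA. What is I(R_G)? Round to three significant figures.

I ≈ 0.981 µA

ΣG = 1/5.31 + 1/21.6 + 1/15.6 + 1/44.0 = 0.3215.
R_G takes the fraction G_k/ΣG = 0.06410/0.3215 = 0.1994, so I = 4.92 × 0.1994 = 0.9811 µA.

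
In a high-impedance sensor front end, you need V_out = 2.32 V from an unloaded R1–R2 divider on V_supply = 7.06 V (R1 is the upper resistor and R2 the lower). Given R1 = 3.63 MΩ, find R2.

Required fraction k = V_out/V_supply = 0.3286.
R2 = R1 · 0.3286/(1 − 0.3286) = 1.777 MΩ.

R2 ≈ 1.78 MΩ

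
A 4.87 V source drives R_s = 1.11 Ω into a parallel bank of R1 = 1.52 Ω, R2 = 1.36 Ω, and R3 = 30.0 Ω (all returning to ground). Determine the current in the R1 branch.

I ≈ 1.24 A

Equivalent of the parallel group: R_p = 0.7010 Ω.
V_A by voltage divider: V_A = 4.87 × 0.7010/(1.11 + 0.7010) = 1.885 V.
Branch current I = V_A/R1 = 1.885/1.52 = 1.240 A.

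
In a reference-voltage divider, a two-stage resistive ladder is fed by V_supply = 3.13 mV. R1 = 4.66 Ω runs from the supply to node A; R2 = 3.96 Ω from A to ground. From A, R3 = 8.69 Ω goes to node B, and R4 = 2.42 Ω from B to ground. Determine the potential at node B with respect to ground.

V_B ≈ 0.263 mV

Looking into the second stage from A: R3 + R4 = 11.11 Ω appears in parallel with R2.
R2 ‖ (R3+R4) = 2.919 Ω.
First divider: V_A = V_supply · 2.919/(4.66 + 2.919) = 1.206 mV.
V_B = V_A × 0.2178 = 0.2626 mV.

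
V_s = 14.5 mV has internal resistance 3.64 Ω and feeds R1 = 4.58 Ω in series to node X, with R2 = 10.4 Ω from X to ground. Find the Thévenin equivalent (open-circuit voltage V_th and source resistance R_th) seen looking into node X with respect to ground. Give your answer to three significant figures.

V_th ≈ 8.10 mV, R_th ≈ 4.59 Ω

R1' = 3.64 + 4.58 = 8.220 Ω (source resistance + R1).
With X open, the divider is unloaded: V_th = 14.5 × 10.4/18.62 = 8.099 mV.
Looking into X with the source shorted: R_th = R1'·R2/(R1'+R2) = 8.220 × 10.4/18.62 = 4.591 Ω.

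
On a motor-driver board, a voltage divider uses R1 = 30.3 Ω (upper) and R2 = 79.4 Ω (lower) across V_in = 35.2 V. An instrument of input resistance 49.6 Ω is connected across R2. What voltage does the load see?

First combine the lower leg with the load: R2 ‖ R_L = 30.53 Ω.
Voltage divider with the loaded lower leg: V_out = 35.2 × 30.53/(30.3 + 30.53) = 35.2 × 0.5019 = 17.67 V.

V_out ≈ 17.7 V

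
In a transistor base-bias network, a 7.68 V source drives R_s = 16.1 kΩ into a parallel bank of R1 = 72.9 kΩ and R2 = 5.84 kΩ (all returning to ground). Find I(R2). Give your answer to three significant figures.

Equivalent of the parallel group: R_p = 5.407 kΩ.
Node voltage V_A = V_supply · R_p/(R_s + R_p) = 7.68 × 0.2514 = 1.931 V.
I(R2) = V_A / R2 = 1.931/5.84 = 0.3306 mA.
(Check via current divider: I_total = 0.3571 mA; share G_k/ΣG = 0.9258 → same result.)

I ≈ 0.331 mA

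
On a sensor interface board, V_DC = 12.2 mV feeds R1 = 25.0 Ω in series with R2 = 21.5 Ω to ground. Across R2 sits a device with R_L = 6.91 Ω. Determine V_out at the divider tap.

First combine the lower leg with the load: R2 ‖ R_L = 5.229 Ω.
Now apply the divider: V_out = 12.2 × 0.1730 = 2.110 mV.

V_out ≈ 2.11 mV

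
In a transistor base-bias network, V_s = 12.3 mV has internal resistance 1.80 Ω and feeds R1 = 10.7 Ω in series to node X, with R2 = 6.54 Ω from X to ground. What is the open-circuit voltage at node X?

R1' = 1.80 + 10.7 = 12.50 Ω (source resistance + R1).
With X open, the divider is unloaded: V_th = 12.3 × 6.54/19.04 = 4.225 mV.

V_th ≈ 4.22 mV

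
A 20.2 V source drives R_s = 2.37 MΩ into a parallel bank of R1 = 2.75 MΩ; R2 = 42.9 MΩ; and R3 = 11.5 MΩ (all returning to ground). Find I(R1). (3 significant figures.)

I ≈ 3.46 µA

Combine the parallel branches: R_p = (1/2.75 + 1/42.9 + 1/11.5)⁻¹ = 2.110 MΩ.
V_A = 20.2 × 2.110/4.480 = 9.514 V.
Branch current I = V_A/R1 = 9.514/2.75 = 3.460 µA.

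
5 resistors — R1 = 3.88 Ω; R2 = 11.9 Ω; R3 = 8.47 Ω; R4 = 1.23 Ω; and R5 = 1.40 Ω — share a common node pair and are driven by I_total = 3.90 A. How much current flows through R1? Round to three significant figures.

Total conductance ΣG = 1/3.88 + 1/11.9 + 1/8.47 + 1/1.23 + 1/1.40 = 1.987 (units of 1/Ω).
By the current-divider rule, I = I_total · G_k/ΣG = 3.90 × 0.1297 = 0.5058 A.

I ≈ 0.506 A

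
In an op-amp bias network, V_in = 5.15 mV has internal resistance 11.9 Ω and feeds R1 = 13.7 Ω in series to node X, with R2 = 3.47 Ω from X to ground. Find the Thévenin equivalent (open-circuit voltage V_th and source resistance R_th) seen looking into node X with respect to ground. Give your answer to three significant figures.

V_th ≈ 0.615 mV, R_th ≈ 3.06 Ω

R1' = 11.9 + 13.7 = 25.60 Ω (source resistance + R1).
Open-circuit (no load on X): V_th = V_in · R2/(R1' + R2) = 5.15 × 3.47/(25.60 + 3.47) = 0.6147 mV.
With V_in suppressed (replaced by a short), R_th = R1' ‖ R2 = (25.60 × 3.47)/(25.60 + 3.47) = 3.056 Ω.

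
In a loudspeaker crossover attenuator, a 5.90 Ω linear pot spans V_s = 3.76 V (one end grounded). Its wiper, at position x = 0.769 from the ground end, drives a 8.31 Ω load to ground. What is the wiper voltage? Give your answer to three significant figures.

V_out ≈ 2.57 V

The pot divides into 1.363 Ω above the wiper and 4.537 Ω below.
Lower segment in parallel with the load: 4.537 ‖ 8.31 = 2.935 Ω.
Then V_out = V_s · 2.935/(1.363 + 2.935) = 2.568 V.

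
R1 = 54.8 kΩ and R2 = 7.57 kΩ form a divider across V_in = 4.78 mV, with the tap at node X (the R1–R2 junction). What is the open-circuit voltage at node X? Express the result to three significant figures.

V_th ≈ 0.580 mV

Open-circuit (no load on X): V_th = V_in · R2/(R1 + R2) = 4.78 × 7.57/(54.80 + 7.57) = 0.5802 mV.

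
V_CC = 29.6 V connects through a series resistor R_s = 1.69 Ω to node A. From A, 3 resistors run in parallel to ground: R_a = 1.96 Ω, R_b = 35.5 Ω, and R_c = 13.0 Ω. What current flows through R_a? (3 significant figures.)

Equivalent of the parallel group: R_p = 1.625 Ω.
Node voltage V_A = V_CC · R_p/(R_s + R_p) = 29.6 × 0.4902 = 14.51 V.
I(R_a) = V_A / R_a = 14.51/1.96 = 7.404 A.

I ≈ 7.40 A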